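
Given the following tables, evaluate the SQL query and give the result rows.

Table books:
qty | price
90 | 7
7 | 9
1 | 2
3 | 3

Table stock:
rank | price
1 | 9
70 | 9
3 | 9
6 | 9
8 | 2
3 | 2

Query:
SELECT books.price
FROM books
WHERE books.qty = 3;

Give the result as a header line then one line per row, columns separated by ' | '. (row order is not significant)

After WHERE (1 rows):
books.qty | books.price
3 | 3
After SELECT (1 rows):
books.price
3

== RESULT ==
books.price
3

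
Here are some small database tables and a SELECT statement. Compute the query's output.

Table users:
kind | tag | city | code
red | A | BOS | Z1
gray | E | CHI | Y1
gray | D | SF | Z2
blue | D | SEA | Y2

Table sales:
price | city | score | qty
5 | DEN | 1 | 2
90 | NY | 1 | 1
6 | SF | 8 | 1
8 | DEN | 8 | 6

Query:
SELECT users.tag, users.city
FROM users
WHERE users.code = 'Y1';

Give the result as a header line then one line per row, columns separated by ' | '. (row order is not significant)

After WHERE (1 rows):
users.kind | users.tag | users.city | users.code
gray | E | CHI | Y1
After SELECT (1 rows):
users.tag | users.city
E | CHI

== RESULT ==
users.tag | users.city
E | CHI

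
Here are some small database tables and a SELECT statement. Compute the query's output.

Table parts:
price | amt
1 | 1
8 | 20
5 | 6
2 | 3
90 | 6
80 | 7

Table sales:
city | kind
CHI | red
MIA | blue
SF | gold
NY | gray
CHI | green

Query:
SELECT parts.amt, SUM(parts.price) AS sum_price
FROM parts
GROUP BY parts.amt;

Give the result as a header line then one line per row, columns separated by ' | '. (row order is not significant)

== RESULT ==
parts.amt | sum_price
1 | 1
20 | 8
6 | 95
3 | 2
7 | 80

Derivation:
After GROUP BY (5 rows):
parts.amt | sum_price
1 | 1
20 | 8
6 | 95
3 | 2
7 | 80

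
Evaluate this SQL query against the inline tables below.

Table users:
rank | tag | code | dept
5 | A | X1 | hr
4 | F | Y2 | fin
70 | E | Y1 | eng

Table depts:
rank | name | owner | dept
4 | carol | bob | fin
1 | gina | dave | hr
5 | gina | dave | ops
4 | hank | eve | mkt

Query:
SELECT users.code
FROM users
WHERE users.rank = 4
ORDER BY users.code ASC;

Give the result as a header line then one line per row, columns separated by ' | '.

After WHERE (1 rows):
users.rank | users.tag | users.code | users.dept
4 | F | Y2 | fin
After SELECT (1 rows):
users.code
Y2
After ORDER BY (1 rows):
users.code
Y2

== RESULT ==
users.code
Y2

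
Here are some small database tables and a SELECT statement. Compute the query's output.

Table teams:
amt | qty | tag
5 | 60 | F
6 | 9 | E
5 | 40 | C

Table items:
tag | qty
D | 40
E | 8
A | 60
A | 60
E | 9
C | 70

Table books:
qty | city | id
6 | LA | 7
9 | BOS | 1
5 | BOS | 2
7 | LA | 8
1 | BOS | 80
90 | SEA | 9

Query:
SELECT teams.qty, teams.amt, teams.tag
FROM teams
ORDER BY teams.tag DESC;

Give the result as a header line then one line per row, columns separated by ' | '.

After SELECT (3 rows):
teams.qty | teams.amt | teams.tag
60 | 5 | F
9 | 6 | E
40 | 5 | C
After ORDER BY (3 rows):
teams.qty | teams.amt | teams.tag
60 | 5 | F
9 | 6 | E
40 | 5 | C

== RESULT ==
teams.qty | teams.amt | teams.tag
60 | 5 | F
9 | 6 | E
40 | 5 | C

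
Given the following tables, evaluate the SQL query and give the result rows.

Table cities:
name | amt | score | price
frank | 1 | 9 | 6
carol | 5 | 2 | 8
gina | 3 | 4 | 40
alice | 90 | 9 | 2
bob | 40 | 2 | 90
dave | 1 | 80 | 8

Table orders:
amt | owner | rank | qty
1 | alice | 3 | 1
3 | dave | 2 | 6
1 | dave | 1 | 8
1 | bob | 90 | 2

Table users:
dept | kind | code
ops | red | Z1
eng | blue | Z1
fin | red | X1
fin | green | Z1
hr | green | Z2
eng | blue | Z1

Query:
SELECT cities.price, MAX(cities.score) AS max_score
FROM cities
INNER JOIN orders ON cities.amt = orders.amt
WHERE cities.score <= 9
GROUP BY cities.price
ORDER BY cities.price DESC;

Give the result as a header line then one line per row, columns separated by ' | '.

After JOIN orders (7 rows):
cities.name | cities.amt | cities.score | cities.price | orders.amt | orders.owner | orders.rank | orders.qty
frank | 1 | 9 | 6 | 1 | alice | 3 | 1
frank | 1 | 9 | 6 | 1 | dave | 1 | 8
frank | 1 | 9 | 6 | 1 | bob | 90 | 2
gina | 3 | 4 | 40 | 3 | dave | 2 | 6
dave | 1 | 80 | 8 | 1 | alice | 3 | 1
dave | 1 | 80 | 8 | 1 | dave | 1 | 8
dave | 1 | 80 | 8 | 1 | bob | 90 | 2
After WHERE (4 rows):
cities.name | cities.amt | cities.score | cities.price | orders.amt | orders.owner | orders.rank | orders.qty
frank | 1 | 9 | 6 | 1 | alice | 3 | 1
frank | 1 | 9 | 6 | 1 | dave | 1 | 8
frank | 1 | 9 | 6 | 1 | bob | 90 | 2
gina | 3 | 4 | 40 | 3 | dave | 2 | 6
After GROUP BY (2 rows):
cities.price | max_score
6 | 9
40 | 4
After ORDER BY (2 rows):
cities.price | max_score
40 | 4
6 | 9

== RESULT ==
cities.price | max_score
40 | 4
6 | 9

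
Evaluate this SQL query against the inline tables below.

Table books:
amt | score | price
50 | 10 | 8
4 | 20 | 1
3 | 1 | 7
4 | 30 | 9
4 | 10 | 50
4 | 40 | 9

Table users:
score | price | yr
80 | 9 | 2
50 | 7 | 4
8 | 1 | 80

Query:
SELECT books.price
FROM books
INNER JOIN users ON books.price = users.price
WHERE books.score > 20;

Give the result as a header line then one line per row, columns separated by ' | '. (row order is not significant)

== RESULT ==
books.price
9
9

Derivation:
After JOIN users (4 rows):
books.amt | books.score | books.price | users.score | users.price | users.yr
4 | 20 | 1 | 8 | 1 | 80
3 | 1 | 7 | 50 | 7 | 4
4 | 30 | 9 | 80 | 9 | 2
4 | 40 | 9 | 80 | 9 | 2
After WHERE (2 rows):
books.amt | books.score | books.price | users.score | users.price | users.yr
4 | 30 | 9 | 80 | 9 | 2
4 | 40 | 9 | 80 | 9 | 2
After SELECT (2 rows):
books.price
9
9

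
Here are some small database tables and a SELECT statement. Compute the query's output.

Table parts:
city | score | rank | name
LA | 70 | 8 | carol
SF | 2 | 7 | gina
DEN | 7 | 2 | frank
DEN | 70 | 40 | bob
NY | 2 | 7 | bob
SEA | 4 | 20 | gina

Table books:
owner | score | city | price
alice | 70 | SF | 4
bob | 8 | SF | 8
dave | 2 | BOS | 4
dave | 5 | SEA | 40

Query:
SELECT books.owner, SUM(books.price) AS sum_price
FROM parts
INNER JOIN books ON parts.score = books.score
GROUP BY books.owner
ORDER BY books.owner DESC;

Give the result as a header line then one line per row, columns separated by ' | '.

After JOIN books (4 rows):
parts.city | parts.score | parts.rank | parts.name | books.owner | books.score | books.city | books.price
LA | 70 | 8 | carol | alice | 70 | SF | 4
SF | 2 | 7 | gina | dave | 2 | BOS | 4
DEN | 70 | 40 | bob | alice | 70 | SF | 4
NY | 2 | 7 | bob | dave | 2 | BOS | 4
After GROUP BY (2 rows):
books.owner | sum_price
alice | 8
dave | 8
After ORDER BY (2 rows):
books.owner | sum_price
dave | 8
alice | 8

== RESULT ==
books.owner | sum_price
dave | 8
alice | 8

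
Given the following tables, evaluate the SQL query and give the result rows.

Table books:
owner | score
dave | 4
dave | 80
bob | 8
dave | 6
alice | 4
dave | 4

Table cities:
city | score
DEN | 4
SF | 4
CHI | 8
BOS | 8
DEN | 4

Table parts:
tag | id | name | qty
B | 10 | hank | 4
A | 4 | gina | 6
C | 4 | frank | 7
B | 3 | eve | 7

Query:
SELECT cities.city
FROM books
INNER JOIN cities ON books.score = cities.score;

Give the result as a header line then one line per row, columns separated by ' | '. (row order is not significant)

After JOIN cities (11 rows):
books.owner | books.score | cities.city | cities.score
dave | 4 | DEN | 4
dave | 4 | SF | 4
dave | 4 | DEN | 4
bob | 8 | CHI | 8
bob | 8 | BOS | 8
alice | 4 | DEN | 4
alice | 4 | SF | 4
alice | 4 | DEN | 4
dave | 4 | DEN | 4
dave | 4 | SF | 4
dave | 4 | DEN | 4
After SELECT (11 rows):
cities.city
DEN
SF
DEN
CHI
BOS
DEN
SF
DEN
DEN
SF
DEN

== RESULT ==
cities.city
DEN
SF
DEN
CHI
BOS
DEN
SF
DEN
DEN
SF
DEN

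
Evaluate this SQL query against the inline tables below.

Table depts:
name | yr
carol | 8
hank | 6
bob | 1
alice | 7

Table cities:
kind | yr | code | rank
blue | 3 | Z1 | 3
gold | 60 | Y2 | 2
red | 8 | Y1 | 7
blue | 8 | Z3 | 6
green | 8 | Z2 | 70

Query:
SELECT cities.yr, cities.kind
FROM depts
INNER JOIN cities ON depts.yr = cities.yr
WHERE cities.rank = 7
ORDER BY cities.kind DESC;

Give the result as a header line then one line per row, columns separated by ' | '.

== RESULT ==
cities.yr | cities.kind
8 | red

Derivation:
After JOIN cities (3 rows):
depts.name | depts.yr | cities.kind | cities.yr | cities.code | cities.rank
carol | 8 | red | 8 | Y1 | 7
carol | 8 | blue | 8 | Z3 | 6
carol | 8 | green | 8 | Z2 | 70
After WHERE (1 rows):
depts.name | depts.yr | cities.kind | cities.yr | cities.code | cities.rank
carol | 8 | red | 8 | Y1 | 7
After SELECT (1 rows):
cities.yr | cities.kind
8 | red
After ORDER BY (1 rows):
cities.yr | cities.kind
8 | red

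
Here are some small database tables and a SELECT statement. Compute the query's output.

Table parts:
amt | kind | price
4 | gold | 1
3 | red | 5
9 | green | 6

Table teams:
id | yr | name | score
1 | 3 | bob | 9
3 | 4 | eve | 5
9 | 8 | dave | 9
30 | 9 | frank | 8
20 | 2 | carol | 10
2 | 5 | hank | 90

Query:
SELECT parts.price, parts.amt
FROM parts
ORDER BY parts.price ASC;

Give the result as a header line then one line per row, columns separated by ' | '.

After SELECT (3 rows):
parts.price | parts.amt
1 | 4
5 | 3
6 | 9
After ORDER BY (3 rows):
parts.price | parts.amt
1 | 4
5 | 3
6 | 9

== RESULT ==
parts.price | parts.amt
1 | 4
5 | 3
6 | 9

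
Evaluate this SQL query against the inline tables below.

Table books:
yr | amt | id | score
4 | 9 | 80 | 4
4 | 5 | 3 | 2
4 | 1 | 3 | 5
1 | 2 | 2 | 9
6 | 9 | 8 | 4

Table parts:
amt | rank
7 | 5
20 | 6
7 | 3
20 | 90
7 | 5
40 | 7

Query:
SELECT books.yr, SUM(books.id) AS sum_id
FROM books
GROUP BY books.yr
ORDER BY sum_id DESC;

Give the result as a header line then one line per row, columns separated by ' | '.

After GROUP BY (3 rows):
books.yr | sum_id
4 | 86
1 | 2
6 | 8
After ORDER BY (3 rows):
books.yr | sum_id
4 | 86
6 | 8
1 | 2

== RESULT ==
books.yr | sum_id
4 | 86
6 | 8
1 | 2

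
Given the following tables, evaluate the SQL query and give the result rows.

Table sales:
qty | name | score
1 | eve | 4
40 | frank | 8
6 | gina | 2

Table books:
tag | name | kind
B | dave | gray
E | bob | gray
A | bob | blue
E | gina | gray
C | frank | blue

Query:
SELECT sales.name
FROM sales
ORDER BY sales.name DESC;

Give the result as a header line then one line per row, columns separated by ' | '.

== RESULT ==
sales.name
gina
frank
eve

Derivation:
After SELECT (3 rows):
sales.name
eve
frank
gina
After ORDER BY (3 rows):
sales.name
gina
frank
eve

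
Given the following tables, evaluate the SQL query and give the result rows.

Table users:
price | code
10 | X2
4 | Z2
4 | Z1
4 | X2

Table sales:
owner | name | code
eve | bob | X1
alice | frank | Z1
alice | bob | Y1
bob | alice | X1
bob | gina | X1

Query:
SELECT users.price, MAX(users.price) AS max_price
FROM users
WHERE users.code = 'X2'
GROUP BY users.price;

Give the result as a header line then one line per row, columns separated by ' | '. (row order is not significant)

== RESULT ==
users.price | max_price
10 | 10
4 | 4

Derivation:
After WHERE (2 rows):
users.price | users.code
10 | X2
4 | X2
After GROUP BY (2 rows):
users.price | max_price
10 | 10
4 | 4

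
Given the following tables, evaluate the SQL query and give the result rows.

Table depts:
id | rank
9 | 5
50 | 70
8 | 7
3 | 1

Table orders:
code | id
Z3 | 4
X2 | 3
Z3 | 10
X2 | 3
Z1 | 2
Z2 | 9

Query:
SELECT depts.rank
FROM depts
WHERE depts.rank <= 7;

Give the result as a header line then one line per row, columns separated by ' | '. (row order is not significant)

After WHERE (3 rows):
depts.id | depts.rank
9 | 5
8 | 7
3 | 1
After SELECT (3 rows):
depts.rank
5
7
1

== RESULT ==
depts.rank
5
7
1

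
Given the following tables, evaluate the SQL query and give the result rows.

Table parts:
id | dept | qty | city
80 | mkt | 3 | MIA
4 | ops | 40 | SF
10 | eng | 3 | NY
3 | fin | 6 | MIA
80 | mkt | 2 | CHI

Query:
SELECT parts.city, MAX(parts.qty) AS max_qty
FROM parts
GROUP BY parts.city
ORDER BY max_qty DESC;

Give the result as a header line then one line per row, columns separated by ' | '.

== RESULT ==
parts.city | max_qty
SF | 40
MIA | 6
NY | 3
CHI | 2

Derivation:
After GROUP BY (4 rows):
parts.city | max_qty
MIA | 6
SF | 40
NY | 3
CHI | 2
After ORDER BY (4 rows):
parts.city | max_qty
SF | 40
MIA | 6
NY | 3
CHI | 2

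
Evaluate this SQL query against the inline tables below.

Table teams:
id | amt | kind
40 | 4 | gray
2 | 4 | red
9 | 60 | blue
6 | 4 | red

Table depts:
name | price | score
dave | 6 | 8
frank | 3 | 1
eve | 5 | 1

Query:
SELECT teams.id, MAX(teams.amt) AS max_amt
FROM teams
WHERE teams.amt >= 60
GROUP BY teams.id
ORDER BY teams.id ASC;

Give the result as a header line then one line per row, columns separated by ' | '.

== RESULT ==
teams.id | max_amt
9 | 60

Derivation:
After WHERE (1 rows):
teams.id | teams.amt | teams.kind
9 | 60 | blue
After GROUP BY (1 rows):
teams.id | max_amt
9 | 60
After ORDER BY (1 rows):
teams.id | max_amt
9 | 60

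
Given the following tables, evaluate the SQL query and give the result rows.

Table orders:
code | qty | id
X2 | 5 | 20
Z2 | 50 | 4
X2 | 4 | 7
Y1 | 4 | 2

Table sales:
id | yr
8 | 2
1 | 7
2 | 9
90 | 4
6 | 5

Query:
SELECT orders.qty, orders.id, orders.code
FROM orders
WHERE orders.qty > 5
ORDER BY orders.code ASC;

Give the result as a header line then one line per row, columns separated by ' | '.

After WHERE (1 rows):
orders.code | orders.qty | orders.id
Z2 | 50 | 4
After SELECT (1 rows):
orders.qty | orders.id | orders.code
50 | 4 | Z2
After ORDER BY (1 rows):
orders.qty | orders.id | orders.code
50 | 4 | Z2

== RESULT ==
orders.qty | orders.id | orders.code
50 | 4 | Z2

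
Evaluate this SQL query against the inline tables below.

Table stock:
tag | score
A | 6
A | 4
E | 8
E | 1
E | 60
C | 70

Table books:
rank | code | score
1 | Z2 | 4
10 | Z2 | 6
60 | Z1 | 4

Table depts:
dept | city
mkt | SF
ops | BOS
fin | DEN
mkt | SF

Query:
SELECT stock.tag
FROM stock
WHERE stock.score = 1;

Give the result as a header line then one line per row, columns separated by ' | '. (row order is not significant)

== RESULT ==
stock.tag
E

Derivation:
After WHERE (1 rows):
stock.tag | stock.score
E | 1
After SELECT (1 rows):
stock.tag
E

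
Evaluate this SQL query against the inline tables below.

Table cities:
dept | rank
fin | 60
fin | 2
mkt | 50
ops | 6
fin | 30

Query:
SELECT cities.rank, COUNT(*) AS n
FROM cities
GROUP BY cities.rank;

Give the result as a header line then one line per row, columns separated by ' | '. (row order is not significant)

After GROUP BY (5 rows):
cities.rank | n
60 | 1
2 | 1
50 | 1
6 | 1
30 | 1

== RESULT ==
cities.rank | n
60 | 1
2 | 1
50 | 1
6 | 1
30 | 1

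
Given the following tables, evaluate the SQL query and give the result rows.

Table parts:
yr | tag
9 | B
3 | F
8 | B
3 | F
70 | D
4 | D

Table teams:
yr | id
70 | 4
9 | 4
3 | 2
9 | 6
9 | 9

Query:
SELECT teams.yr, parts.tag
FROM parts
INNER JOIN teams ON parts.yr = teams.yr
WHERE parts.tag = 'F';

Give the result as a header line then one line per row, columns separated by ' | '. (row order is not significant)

== RESULT ==
teams.yr | parts.tag
3 | F
3 | F

Derivation:
After JOIN teams (6 rows):
parts.yr | parts.tag | teams.yr | teams.id
9 | B | 9 | 4
9 | B | 9 | 6
9 | B | 9 | 9
3 | F | 3 | 2
3 | F | 3 | 2
70 | D | 70 | 4
After WHERE (2 rows):
parts.yr | parts.tag | teams.yr | teams.id
3 | F | 3 | 2
3 | F | 3 | 2
After SELECT (2 rows):
teams.yr | parts.tag
3 | F
3 | F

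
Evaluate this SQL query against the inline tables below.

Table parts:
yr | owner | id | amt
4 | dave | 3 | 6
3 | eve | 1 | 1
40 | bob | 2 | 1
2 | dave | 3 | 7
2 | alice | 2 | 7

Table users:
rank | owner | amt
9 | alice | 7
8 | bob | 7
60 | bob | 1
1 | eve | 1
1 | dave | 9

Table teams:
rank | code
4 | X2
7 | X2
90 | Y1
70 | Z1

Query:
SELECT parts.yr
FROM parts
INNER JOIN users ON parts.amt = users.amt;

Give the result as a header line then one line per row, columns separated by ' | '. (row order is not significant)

== RESULT ==
parts.yr
3
3
40
40
2
2
2
2

Derivation:
After JOIN users (8 rows):
parts.yr | parts.owner | parts.id | parts.amt | users.rank | users.owner | users.amt
3 | eve | 1 | 1 | 60 | bob | 1
3 | eve | 1 | 1 | 1 | eve | 1
40 | bob | 2 | 1 | 60 | bob | 1
40 | bob | 2 | 1 | 1 | eve | 1
2 | dave | 3 | 7 | 9 | alice | 7
2 | dave | 3 | 7 | 8 | bob | 7
2 | alice | 2 | 7 | 9 | alice | 7
2 | alice | 2 | 7 | 8 | bob | 7
After SELECT (8 rows):
parts.yr
3
3
40
40
2
2
2
2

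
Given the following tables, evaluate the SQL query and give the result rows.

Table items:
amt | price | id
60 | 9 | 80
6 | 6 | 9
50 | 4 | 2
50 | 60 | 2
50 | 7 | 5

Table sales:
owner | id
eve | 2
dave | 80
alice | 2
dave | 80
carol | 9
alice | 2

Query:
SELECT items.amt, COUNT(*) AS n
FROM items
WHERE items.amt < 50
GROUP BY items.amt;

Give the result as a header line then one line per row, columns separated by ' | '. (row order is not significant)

== RESULT ==
items.amt | n
6 | 1

Derivation:
After WHERE (1 rows):
items.amt | items.price | items.id
6 | 6 | 9
After GROUP BY (1 rows):
items.amt | n
6 | 1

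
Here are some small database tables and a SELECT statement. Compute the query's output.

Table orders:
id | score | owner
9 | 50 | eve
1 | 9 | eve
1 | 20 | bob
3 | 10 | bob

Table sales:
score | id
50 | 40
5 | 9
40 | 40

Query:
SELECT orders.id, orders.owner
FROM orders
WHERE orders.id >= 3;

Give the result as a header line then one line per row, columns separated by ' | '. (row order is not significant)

== RESULT ==
orders.id | orders.owner
9 | eve
3 | bob

Derivation:
After WHERE (2 rows):
orders.id | orders.score | orders.owner
9 | 50 | eve
3 | 10 | bob
After SELECT (2 rows):
orders.id | orders.owner
9 | eve
3 | bob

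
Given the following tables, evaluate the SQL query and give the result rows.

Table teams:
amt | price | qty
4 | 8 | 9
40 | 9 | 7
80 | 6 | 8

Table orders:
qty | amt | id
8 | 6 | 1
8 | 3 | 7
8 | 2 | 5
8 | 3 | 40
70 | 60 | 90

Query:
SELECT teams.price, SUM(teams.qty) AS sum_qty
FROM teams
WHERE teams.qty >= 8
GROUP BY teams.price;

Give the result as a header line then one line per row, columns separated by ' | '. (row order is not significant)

After WHERE (2 rows):
teams.amt | teams.price | teams.qty
4 | 8 | 9
80 | 6 | 8
After GROUP BY (2 rows):
teams.price | sum_qty
8 | 9
6 | 8

== RESULT ==
teams.price | sum_qty
8 | 9
6 | 8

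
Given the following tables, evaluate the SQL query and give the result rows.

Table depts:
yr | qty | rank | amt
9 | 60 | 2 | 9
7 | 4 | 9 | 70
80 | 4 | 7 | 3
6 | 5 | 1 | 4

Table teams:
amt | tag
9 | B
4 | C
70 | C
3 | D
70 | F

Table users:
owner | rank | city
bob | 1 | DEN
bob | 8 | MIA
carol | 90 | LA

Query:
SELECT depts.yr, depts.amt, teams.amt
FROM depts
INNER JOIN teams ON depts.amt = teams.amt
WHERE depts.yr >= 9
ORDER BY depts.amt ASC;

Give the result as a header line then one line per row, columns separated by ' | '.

== RESULT ==
depts.yr | depts.amt | teams.amt
80 | 3 | 3
9 | 9 | 9

Derivation:
After JOIN teams (5 rows):
depts.yr | depts.qty | depts.rank | depts.amt | teams.amt | teams.tag
9 | 60 | 2 | 9 | 9 | B
7 | 4 | 9 | 70 | 70 | C
7 | 4 | 9 | 70 | 70 | F
80 | 4 | 7 | 3 | 3 | D
6 | 5 | 1 | 4 | 4 | C
After WHERE (2 rows):
depts.yr | depts.qty | depts.rank | depts.amt | teams.amt | teams.tag
9 | 60 | 2 | 9 | 9 | B
80 | 4 | 7 | 3 | 3 | D
After SELECT (2 rows):
depts.yr | depts.amt | teams.amt
9 | 9 | 9
80 | 3 | 3
After ORDER BY (2 rows):
depts.yr | depts.amt | teams.amt
80 | 3 | 3
9 | 9 | 9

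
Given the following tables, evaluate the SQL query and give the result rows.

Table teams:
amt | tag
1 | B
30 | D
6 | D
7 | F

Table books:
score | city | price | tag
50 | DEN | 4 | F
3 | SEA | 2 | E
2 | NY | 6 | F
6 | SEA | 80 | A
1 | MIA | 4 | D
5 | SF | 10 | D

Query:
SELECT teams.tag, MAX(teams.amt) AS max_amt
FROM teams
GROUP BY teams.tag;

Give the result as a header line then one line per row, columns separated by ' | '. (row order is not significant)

After GROUP BY (3 rows):
teams.tag | max_amt
B | 1
D | 30
F | 7

== RESULT ==
teams.tag | max_amt
B | 1
D | 30
F | 7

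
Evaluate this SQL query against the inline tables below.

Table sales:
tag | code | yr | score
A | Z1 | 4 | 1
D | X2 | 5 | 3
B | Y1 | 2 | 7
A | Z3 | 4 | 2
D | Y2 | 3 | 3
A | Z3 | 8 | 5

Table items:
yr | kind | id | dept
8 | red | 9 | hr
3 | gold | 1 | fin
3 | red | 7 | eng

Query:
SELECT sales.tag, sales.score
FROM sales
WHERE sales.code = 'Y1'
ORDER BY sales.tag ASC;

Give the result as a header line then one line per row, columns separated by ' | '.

== RESULT ==
sales.tag | sales.score
B | 7

Derivation:
After WHERE (1 rows):
sales.tag | sales.code | sales.yr | sales.score
B | Y1 | 2 | 7
After SELECT (1 rows):
sales.tag | sales.score
B | 7
After ORDER BY (1 rows):
sales.tag | sales.score
B | 7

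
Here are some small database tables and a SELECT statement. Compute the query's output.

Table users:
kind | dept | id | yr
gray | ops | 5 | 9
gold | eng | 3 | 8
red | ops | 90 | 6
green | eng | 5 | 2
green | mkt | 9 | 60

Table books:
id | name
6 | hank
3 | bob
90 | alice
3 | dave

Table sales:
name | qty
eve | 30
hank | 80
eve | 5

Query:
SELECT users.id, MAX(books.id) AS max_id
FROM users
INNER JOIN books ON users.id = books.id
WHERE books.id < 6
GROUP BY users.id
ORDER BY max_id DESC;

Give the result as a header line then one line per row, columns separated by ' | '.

== RESULT ==
users.id | max_id
3 | 3

Derivation:
After JOIN books (3 rows):
users.kind | users.dept | users.id | users.yr | books.id | books.name
gold | eng | 3 | 8 | 3 | bob
gold | eng | 3 | 8 | 3 | dave
red | ops | 90 | 6 | 90 | alice
After WHERE (2 rows):
users.kind | users.dept | users.id | users.yr | books.id | books.name
gold | eng | 3 | 8 | 3 | bob
gold | eng | 3 | 8 | 3 | dave
After GROUP BY (1 rows):
users.id | max_id
3 | 3
After ORDER BY (1 rows):
users.id | max_id
3 | 3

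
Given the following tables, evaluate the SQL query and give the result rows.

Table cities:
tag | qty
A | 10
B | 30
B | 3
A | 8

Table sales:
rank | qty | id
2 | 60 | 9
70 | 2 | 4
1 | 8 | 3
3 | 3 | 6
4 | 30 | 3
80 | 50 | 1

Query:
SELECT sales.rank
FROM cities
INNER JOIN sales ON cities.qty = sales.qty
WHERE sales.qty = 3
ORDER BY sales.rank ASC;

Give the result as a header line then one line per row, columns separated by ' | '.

After JOIN sales (3 rows):
cities.tag | cities.qty | sales.rank | sales.qty | sales.id
B | 30 | 4 | 30 | 3
B | 3 | 3 | 3 | 6
A | 8 | 1 | 8 | 3
After WHERE (1 rows):
cities.tag | cities.qty | sales.rank | sales.qty | sales.id
B | 3 | 3 | 3 | 6
After SELECT (1 rows):
sales.rank
3
After ORDER BY (1 rows):
sales.rank
3

== RESULT ==
sales.rank
3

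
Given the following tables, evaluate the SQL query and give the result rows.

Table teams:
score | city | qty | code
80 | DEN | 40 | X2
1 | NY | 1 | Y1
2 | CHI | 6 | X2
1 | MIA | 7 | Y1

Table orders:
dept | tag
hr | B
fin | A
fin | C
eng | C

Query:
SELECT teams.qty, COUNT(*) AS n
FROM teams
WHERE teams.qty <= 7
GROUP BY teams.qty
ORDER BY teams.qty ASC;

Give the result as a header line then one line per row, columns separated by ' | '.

After WHERE (3 rows):
teams.score | teams.city | teams.qty | teams.code
1 | NY | 1 | Y1
2 | CHI | 6 | X2
1 | MIA | 7 | Y1
After GROUP BY (3 rows):
teams.qty | n
1 | 1
6 | 1
7 | 1
After ORDER BY (3 rows):
teams.qty | n
1 | 1
6 | 1
7 | 1

== RESULT ==
teams.qty | n
1 | 1
6 | 1
7 | 1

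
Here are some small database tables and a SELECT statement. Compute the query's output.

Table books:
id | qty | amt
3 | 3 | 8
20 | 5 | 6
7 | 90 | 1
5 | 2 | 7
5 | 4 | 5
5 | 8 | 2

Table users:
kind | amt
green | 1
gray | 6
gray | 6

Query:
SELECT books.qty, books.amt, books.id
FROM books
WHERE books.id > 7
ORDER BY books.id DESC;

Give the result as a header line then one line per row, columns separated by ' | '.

== RESULT ==
books.qty | books.amt | books.id
5 | 6 | 20

Derivation:
After WHERE (1 rows):
books.id | books.qty | books.amt
20 | 5 | 6
After SELECT (1 rows):
books.qty | books.amt | books.id
5 | 6 | 20
After ORDER BY (1 rows):
books.qty | books.amt | books.id
5 | 6 | 20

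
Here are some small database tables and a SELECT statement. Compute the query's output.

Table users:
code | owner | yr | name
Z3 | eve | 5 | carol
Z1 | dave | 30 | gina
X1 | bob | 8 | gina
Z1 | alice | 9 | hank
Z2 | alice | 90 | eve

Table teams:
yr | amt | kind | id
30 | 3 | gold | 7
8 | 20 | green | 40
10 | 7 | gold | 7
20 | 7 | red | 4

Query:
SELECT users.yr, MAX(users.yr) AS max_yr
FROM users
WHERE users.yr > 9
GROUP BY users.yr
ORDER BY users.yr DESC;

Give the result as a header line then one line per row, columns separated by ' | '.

== RESULT ==
users.yr | max_yr
90 | 90
30 | 30

Derivation:
After WHERE (2 rows):
users.code | users.owner | users.yr | users.name
Z1 | dave | 30 | gina
Z2 | alice | 90 | eve
After GROUP BY (2 rows):
users.yr | max_yr
30 | 30
90 | 90
After ORDER BY (2 rows):
users.yr | max_yr
90 | 90
30 | 30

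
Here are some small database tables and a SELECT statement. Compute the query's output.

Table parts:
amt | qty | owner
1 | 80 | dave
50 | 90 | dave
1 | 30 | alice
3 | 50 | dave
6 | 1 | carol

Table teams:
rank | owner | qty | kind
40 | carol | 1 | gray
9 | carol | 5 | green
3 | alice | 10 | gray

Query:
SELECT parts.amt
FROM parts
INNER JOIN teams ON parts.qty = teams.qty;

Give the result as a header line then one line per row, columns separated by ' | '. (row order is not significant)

== RESULT ==
parts.amt
6

Derivation:
After JOIN teams (1 rows):
parts.amt | parts.qty | parts.owner | teams.rank | teams.owner | teams.qty | teams.kind
6 | 1 | carol | 40 | carol | 1 | gray
After SELECT (1 rows):
parts.amt
6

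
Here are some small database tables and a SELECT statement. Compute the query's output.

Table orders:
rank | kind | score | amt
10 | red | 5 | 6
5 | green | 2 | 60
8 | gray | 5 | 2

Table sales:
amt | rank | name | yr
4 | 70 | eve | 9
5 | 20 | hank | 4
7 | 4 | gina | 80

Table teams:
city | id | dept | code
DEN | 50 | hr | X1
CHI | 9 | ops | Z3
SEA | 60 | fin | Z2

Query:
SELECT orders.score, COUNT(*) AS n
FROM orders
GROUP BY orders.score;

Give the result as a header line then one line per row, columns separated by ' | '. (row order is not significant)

== RESULT ==
orders.score | n
5 | 2
2 | 1

Derivation:
After GROUP BY (2 rows):
orders.score | n
5 | 2
2 | 1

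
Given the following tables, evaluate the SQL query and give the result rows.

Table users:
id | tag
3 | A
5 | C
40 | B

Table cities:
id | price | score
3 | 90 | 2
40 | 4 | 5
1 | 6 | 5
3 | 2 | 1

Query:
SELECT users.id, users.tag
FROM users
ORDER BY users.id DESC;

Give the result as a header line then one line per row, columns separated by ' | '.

== RESULT ==
users.id | users.tag
40 | B
5 | C
3 | A

Derivation:
After SELECT (3 rows):
users.id | users.tag
3 | A
5 | C
40 | B
After ORDER BY (3 rows):
users.id | users.tag
40 | B
5 | C
3 | A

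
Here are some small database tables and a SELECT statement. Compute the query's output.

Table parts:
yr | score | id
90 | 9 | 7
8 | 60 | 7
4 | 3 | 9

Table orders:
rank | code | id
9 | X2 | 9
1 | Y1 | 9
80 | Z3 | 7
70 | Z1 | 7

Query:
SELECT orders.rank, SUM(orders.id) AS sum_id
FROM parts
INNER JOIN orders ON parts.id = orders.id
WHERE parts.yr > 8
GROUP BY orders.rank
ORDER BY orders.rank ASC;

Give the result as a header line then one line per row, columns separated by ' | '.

== RESULT ==
orders.rank | sum_id
70 | 7
80 | 7

Derivation:
After JOIN orders (6 rows):
parts.yr | parts.score | parts.id | orders.rank | orders.code | orders.id
90 | 9 | 7 | 80 | Z3 | 7
90 | 9 | 7 | 70 | Z1 | 7
8 | 60 | 7 | 80 | Z3 | 7
8 | 60 | 7 | 70 | Z1 | 7
4 | 3 | 9 | 9 | X2 | 9
4 | 3 | 9 | 1 | Y1 | 9
After WHERE (2 rows):
parts.yr | parts.score | parts.id | orders.rank | orders.code | orders.id
90 | 9 | 7 | 80 | Z3 | 7
90 | 9 | 7 | 70 | Z1 | 7
After GROUP BY (2 rows):
orders.rank | sum_id
80 | 7
70 | 7
After ORDER BY (2 rows):
orders.rank | sum_id
70 | 7
80 | 7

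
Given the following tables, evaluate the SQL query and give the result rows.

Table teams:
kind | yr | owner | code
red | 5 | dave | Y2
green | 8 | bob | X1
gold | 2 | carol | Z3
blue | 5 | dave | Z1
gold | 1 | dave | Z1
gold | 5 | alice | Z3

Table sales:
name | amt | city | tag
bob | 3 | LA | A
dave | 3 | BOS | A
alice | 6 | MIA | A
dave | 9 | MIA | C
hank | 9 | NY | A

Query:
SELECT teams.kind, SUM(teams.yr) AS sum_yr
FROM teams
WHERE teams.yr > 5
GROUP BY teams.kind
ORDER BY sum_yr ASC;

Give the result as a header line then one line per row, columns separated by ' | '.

== RESULT ==
teams.kind | sum_yr
green | 8

Derivation:
After WHERE (1 rows):
teams.kind | teams.yr | teams.owner | teams.code
green | 8 | bob | X1
After GROUP BY (1 rows):
teams.kind | sum_yr
green | 8
After ORDER BY (1 rows):
teams.kind | sum_yr
green | 8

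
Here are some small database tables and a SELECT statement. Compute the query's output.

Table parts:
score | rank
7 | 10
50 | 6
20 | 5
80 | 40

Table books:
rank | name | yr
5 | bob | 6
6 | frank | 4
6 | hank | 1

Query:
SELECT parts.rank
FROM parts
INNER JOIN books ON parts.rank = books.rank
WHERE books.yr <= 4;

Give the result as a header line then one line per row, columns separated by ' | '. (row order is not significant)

After JOIN books (3 rows):
parts.score | parts.rank | books.rank | books.name | books.yr
50 | 6 | 6 | frank | 4
50 | 6 | 6 | hank | 1
20 | 5 | 5 | bob | 6
After WHERE (2 rows):
parts.score | parts.rank | books.rank | books.name | books.yr
50 | 6 | 6 | frank | 4
50 | 6 | 6 | hank | 1
After SELECT (2 rows):
parts.rank
6
6

== RESULT ==
parts.rank
6
6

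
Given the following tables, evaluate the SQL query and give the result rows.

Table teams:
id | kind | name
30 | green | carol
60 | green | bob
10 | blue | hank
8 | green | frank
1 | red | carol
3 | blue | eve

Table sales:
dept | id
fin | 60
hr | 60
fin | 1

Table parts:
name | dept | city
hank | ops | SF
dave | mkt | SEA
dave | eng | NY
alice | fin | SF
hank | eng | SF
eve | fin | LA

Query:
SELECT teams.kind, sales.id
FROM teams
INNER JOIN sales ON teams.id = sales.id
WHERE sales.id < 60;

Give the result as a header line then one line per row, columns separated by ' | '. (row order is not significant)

After JOIN sales (3 rows):
teams.id | teams.kind | teams.name | sales.dept | sales.id
60 | green | bob | fin | 60
60 | green | bob | hr | 60
1 | red | carol | fin | 1
After WHERE (1 rows):
teams.id | teams.kind | teams.name | sales.dept | sales.id
1 | red | carol | fin | 1
After SELECT (1 rows):
teams.kind | sales.id
red | 1

== RESULT ==
teams.kind | sales.id
red | 1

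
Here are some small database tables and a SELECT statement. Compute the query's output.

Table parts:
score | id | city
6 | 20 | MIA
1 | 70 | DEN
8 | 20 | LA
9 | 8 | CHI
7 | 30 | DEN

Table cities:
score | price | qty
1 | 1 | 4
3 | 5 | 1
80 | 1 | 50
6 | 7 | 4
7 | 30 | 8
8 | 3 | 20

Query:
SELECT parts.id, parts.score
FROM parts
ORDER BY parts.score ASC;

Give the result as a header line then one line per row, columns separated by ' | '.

After SELECT (5 rows):
parts.id | parts.score
20 | 6
70 | 1
20 | 8
8 | 9
30 | 7
After ORDER BY (5 rows):
parts.id | parts.score
70 | 1
20 | 6
30 | 7
20 | 8
8 | 9

== RESULT ==
parts.id | parts.score
70 | 1
20 | 6
30 | 7
20 | 8
8 | 9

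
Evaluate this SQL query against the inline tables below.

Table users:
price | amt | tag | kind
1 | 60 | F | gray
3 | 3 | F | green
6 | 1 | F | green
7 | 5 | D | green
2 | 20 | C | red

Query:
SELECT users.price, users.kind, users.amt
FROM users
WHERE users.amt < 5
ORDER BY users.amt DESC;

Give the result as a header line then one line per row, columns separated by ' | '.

After WHERE (2 rows):
users.price | users.amt | users.tag | users.kind
3 | 3 | F | green
6 | 1 | F | green
After SELECT (2 rows):
users.price | users.kind | users.amt
3 | green | 3
6 | green | 1
After ORDER BY (2 rows):
users.price | users.kind | users.amt
3 | green | 3
6 | green | 1

== RESULT ==
users.price | users.kind | users.amt
3 | green | 3
6 | green | 1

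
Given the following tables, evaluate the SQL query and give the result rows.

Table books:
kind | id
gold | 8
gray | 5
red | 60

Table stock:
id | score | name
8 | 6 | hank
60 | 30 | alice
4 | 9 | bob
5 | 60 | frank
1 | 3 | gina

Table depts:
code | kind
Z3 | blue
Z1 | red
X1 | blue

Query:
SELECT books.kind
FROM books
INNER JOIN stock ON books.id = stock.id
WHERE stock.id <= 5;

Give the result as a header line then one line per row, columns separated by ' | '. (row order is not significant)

After JOIN stock (3 rows):
books.kind | books.id | stock.id | stock.score | stock.name
gold | 8 | 8 | 6 | hank
gray | 5 | 5 | 60 | frank
red | 60 | 60 | 30 | alice
After WHERE (1 rows):
books.kind | books.id | stock.id | stock.score | stock.name
gray | 5 | 5 | 60 | frank
After SELECT (1 rows):
books.kind
gray

== RESULT ==
books.kind
gray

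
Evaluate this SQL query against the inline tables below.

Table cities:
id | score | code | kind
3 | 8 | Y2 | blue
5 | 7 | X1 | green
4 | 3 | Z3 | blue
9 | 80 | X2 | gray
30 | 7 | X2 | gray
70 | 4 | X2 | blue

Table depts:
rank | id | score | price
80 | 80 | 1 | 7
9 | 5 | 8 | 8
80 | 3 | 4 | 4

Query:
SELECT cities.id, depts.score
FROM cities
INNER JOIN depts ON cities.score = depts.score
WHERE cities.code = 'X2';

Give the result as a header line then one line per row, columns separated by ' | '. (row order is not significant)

After JOIN depts (2 rows):
cities.id | cities.score | cities.code | cities.kind | depts.rank | depts.id | depts.score | depts.price
3 | 8 | Y2 | blue | 9 | 5 | 8 | 8
70 | 4 | X2 | blue | 80 | 3 | 4 | 4
After WHERE (1 rows):
cities.id | cities.score | cities.code | cities.kind | depts.rank | depts.id | depts.score | depts.price
70 | 4 | X2 | blue | 80 | 3 | 4 | 4
After SELECT (1 rows):
cities.id | depts.score
70 | 4

== RESULT ==
cities.id | depts.score
70 | 4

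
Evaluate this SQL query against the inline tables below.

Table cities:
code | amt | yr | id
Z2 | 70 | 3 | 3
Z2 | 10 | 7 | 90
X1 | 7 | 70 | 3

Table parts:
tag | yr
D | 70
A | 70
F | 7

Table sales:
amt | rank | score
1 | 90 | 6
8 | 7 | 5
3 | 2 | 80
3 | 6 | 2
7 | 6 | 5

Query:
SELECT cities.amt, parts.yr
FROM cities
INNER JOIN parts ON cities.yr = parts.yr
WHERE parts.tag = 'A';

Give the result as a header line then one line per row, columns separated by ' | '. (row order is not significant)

== RESULT ==
cities.amt | parts.yr
7 | 70

Derivation:
After JOIN parts (3 rows):
cities.code | cities.amt | cities.yr | cities.id | parts.tag | parts.yr
Z2 | 10 | 7 | 90 | F | 7
X1 | 7 | 70 | 3 | D | 70
X1 | 7 | 70 | 3 | A | 70
After WHERE (1 rows):
cities.code | cities.amt | cities.yr | cities.id | parts.tag | parts.yr
X1 | 7 | 70 | 3 | A | 70
After SELECT (1 rows):
cities.amt | parts.yr
7 | 70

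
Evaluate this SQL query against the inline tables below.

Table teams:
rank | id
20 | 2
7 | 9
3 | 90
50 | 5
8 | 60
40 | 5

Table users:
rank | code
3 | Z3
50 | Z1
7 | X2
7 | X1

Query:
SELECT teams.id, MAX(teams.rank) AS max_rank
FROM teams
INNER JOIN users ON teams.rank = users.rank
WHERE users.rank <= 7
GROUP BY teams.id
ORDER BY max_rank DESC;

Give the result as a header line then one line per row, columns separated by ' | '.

After JOIN users (4 rows):
teams.rank | teams.id | users.rank | users.code
7 | 9 | 7 | X2
7 | 9 | 7 | X1
3 | 90 | 3 | Z3
50 | 5 | 50 | Z1
After WHERE (3 rows):
teams.rank | teams.id | users.rank | users.code
7 | 9 | 7 | X2
7 | 9 | 7 | X1
3 | 90 | 3 | Z3
After GROUP BY (2 rows):
teams.id | max_rank
9 | 7
90 | 3
After ORDER BY (2 rows):
teams.id | max_rank
9 | 7
90 | 3

== RESULT ==
teams.id | max_rank
9 | 7
90 | 3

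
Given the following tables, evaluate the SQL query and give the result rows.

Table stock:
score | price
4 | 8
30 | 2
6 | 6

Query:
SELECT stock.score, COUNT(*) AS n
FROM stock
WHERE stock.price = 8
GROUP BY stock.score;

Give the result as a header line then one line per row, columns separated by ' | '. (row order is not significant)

== RESULT ==
stock.score | n
4 | 1

Derivation:
After WHERE (1 rows):
stock.score | stock.price
4 | 8
After GROUP BY (1 rows):
stock.score | n
4 | 1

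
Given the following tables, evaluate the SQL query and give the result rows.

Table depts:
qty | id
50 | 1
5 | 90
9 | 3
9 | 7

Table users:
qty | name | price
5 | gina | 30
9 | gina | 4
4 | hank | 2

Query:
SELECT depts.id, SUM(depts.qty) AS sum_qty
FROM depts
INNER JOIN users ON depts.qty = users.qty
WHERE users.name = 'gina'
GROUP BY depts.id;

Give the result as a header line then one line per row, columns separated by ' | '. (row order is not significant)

After JOIN users (3 rows):
depts.qty | depts.id | users.qty | users.name | users.price
5 | 90 | 5 | gina | 30
9 | 3 | 9 | gina | 4
9 | 7 | 9 | gina | 4
After WHERE (3 rows):
depts.qty | depts.id | users.qty | users.name | users.price
5 | 90 | 5 | gina | 30
9 | 3 | 9 | gina | 4
9 | 7 | 9 | gina | 4
After GROUP BY (3 rows):
depts.id | sum_qty
90 | 5
3 | 9
7 | 9

== RESULT ==
depts.id | sum_qty
90 | 5
3 | 9
7 | 9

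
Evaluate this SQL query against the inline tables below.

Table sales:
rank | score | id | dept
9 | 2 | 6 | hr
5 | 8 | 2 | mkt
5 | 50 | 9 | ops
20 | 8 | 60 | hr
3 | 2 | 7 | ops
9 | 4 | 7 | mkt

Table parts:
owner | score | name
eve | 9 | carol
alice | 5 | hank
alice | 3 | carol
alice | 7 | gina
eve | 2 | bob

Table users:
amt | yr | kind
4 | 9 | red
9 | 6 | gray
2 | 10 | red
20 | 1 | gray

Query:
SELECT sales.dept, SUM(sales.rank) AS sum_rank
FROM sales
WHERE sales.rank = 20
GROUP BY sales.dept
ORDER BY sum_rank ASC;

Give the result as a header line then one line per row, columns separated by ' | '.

== RESULT ==
sales.dept | sum_rank
hr | 20

Derivation:
After WHERE (1 rows):
sales.rank | sales.score | sales.id | sales.dept
20 | 8 | 60 | hr
After GROUP BY (1 rows):
sales.dept | sum_rank
hr | 20
After ORDER BY (1 rows):
sales.dept | sum_rank
hr | 20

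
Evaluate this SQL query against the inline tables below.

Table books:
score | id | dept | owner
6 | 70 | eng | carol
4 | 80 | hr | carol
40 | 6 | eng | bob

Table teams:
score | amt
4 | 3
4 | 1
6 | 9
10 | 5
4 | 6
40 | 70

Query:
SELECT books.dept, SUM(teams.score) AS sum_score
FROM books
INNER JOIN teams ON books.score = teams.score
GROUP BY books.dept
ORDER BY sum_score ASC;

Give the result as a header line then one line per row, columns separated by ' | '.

After JOIN teams (5 rows):
books.score | books.id | books.dept | books.owner | teams.score | teams.amt
6 | 70 | eng | carol | 6 | 9
4 | 80 | hr | carol | 4 | 3
4 | 80 | hr | carol | 4 | 1
4 | 80 | hr | carol | 4 | 6
40 | 6 | eng | bob | 40 | 70
After GROUP BY (2 rows):
books.dept | sum_score
eng | 46
hr | 12
After ORDER BY (2 rows):
books.dept | sum_score
hr | 12
eng | 46

== RESULT ==
books.dept | sum_score
hr | 12
eng | 46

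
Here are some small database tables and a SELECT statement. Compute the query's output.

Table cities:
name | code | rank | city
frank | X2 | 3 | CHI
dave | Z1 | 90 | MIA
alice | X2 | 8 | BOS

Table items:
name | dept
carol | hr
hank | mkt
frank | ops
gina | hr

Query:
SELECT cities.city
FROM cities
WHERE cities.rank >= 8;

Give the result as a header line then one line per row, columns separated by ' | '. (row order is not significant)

== RESULT ==
cities.city
MIA
BOS

Derivation:
After WHERE (2 rows):
cities.name | cities.code | cities.rank | cities.city
dave | Z1 | 90 | MIA
alice | X2 | 8 | BOS
After SELECT (2 rows):
cities.city
MIA
BOS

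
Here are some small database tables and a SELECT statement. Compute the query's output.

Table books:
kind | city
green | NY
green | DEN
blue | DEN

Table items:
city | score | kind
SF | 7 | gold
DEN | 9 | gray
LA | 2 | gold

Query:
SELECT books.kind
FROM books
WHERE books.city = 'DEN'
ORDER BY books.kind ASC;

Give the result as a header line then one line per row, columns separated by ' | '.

After WHERE (2 rows):
books.kind | books.city
green | DEN
blue | DEN
After SELECT (2 rows):
books.kind
green
blue
After ORDER BY (2 rows):
books.kind
blue
green

== RESULT ==
books.kind
blue
green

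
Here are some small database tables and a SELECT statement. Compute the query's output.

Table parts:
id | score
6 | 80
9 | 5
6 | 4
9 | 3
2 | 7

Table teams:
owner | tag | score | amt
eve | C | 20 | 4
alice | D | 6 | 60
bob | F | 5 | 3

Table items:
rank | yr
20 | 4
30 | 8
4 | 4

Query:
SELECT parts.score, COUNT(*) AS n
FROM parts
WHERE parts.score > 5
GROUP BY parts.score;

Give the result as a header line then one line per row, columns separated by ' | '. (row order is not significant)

== RESULT ==
parts.score | n
80 | 1
7 | 1

Derivation:
After WHERE (2 rows):
parts.id | parts.score
6 | 80
2 | 7
After GROUP BY (2 rows):
parts.score | n
80 | 1
7 | 1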